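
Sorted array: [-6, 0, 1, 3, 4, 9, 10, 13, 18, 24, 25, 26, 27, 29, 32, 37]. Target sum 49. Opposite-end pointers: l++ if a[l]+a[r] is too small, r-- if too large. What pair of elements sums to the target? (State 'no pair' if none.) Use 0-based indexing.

(24, 25)

[0,15] -6+37=31 <49 → l++
[1,15] 0+37=37 <49 → l++
[2,15] 1+37=38 <49 → l++
[3,15] 3+37=40 <49 → l++
[4,15] 4+37=41 <49 → l++
[5,15] 9+37=46 <49 → l++
[6,15] 10+37=47 <49 → l++
[7,15] 13+37=50 >49 → r--
[7,14] 13+32=45 <49 → l++
[8,14] 18+32=50 >49 → r--
[8,13] 18+29=47 <49 → l++
[9,13] 24+29=53 >49 → r--
[9,12] 24+27=51 >49 → r--
[9,11] 24+26=50 >49 → r--
[9,10] 24+25=49 → found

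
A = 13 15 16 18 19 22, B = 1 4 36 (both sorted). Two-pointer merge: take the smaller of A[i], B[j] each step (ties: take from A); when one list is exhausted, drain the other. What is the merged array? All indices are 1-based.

[1, 4, 13, 15, 16, 18, 19, 22, 36]

[i=1,j=1] A[i]=13>B[j]=1 take 1 → j++
[i=1,j=2] A[i]=13>B[j]=4 take 4 → j++
[i=1,j=3] A[i]=13<=B[j]=36 take 13 → i++
[i=2,j=3] A[i]=15<=B[j]=36 take 15 → i++
[i=3,j=3] A[i]=16<=B[j]=36 take 16 → i++
[i=4,j=3] A[i]=18<=B[j]=36 take 18 → i++
[i=5,j=3] A[i]=19<=B[j]=36 take 19 → i++
[i=6,j=3] A[i]=22<=B[j]=36 take 22 → i++
[i=7,j=3] A done, take B[j]=36 → j++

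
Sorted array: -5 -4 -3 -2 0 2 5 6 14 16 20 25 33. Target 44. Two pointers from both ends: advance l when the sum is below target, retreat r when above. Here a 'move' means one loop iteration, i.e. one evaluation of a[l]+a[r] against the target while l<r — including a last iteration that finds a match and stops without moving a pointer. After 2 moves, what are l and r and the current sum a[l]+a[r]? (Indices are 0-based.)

l=2, r=12, sum=30

[0,12] -5+33=28 <44 → l++
[1,12] -4+33=29 <44 → l++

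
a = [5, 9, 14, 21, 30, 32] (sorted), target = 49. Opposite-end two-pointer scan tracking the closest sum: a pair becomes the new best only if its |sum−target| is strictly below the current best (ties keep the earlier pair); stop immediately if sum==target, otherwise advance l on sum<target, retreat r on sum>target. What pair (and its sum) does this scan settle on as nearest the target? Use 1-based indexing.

[1,6] 5+32=37 d=12 * → l++
[2,6] 9+32=41 d=8 * → l++
[3,6] 14+32=46 d=3 * → l++
[4,6] 21+32=53 d=4 → r--
[4,5] 21+30=51 d=2 * → r--

pair (21, 30) with sum 51 (|Δ|=2)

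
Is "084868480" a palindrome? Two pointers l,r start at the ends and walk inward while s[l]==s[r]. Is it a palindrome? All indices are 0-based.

[0,8] '0'=='0' → l++,r--
[1,7] '8'=='8' → l++,r--
[2,6] '4'=='4' → l++,r--
[3,5] '8'=='8' → l++,r--

palindrome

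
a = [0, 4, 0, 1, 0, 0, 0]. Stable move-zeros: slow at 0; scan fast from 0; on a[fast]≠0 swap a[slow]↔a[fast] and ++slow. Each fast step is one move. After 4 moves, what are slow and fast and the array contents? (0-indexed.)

slow=2, fast=4, a=[4, 1, 0, 0, 0, 0, 0]

slow=0 fast=0: a[fast]=0, fast++
slow=0 fast=1: a[fast]=4≠0 swap→a[0]=4, slow++,fast++
slow=1 fast=2: a[fast]=0, fast++
slow=1 fast=3: a[fast]=1≠0 swap→a[1]=1, slow++,fast++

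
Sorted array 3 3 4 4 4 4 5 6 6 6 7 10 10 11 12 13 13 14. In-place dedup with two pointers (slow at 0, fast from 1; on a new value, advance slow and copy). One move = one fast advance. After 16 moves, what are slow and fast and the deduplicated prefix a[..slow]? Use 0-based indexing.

slow=8, fast=17, prefix=[3, 4, 5, 6, 7, 10, 11, 12, 13]

(s=0,f=1) a[fast]=3=a[slow] dup → fast++
(s=0,f=2) a[fast]=4≠a[slow]=3 write a[1]=4 → slow++,fast++
(s=1,f=3) a[fast]=4=a[slow] dup → fast++
(s=1,f=4) a[fast]=4=a[slow] dup → fast++
(s=1,f=5) a[fast]=4=a[slow] dup → fast++
(s=1,f=6) a[fast]=5≠a[slow]=4 write a[2]=5 → slow++,fast++
(s=2,f=7) a[fast]=6≠a[slow]=5 write a[3]=6 → slow++,fast++
(s=3,f=8) a[fast]=6=a[slow] dup → fast++
(s=3,f=9) a[fast]=6=a[slow] dup → fast++
(s=3,f=10) a[fast]=7≠a[slow]=6 write a[4]=7 → slow++,fast++
(s=4,f=11) a[fast]=10≠a[slow]=7 write a[5]=10 → slow++,fast++
(s=5,f=12) a[fast]=10=a[slow] dup → fast++
(s=5,f=13) a[fast]=11≠a[slow]=10 write a[6]=11 → slow++,fast++
(s=6,f=14) a[fast]=12≠a[slow]=11 write a[7]=12 → slow++,fast++
(s=7,f=15) a[fast]=13≠a[slow]=12 write a[8]=13 → slow++,fast++
(s=8,f=16) a[fast]=13=a[slow] dup → fast++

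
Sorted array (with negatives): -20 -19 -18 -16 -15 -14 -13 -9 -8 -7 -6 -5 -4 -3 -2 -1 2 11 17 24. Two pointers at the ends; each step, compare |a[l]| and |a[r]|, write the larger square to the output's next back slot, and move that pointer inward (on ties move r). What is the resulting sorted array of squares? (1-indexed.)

[1, 4, 4, 9, 16, 25, 36, 49, 64, 81, 121, 169, 196, 225, 256, 289, 324, 361, 400, 576]

l=1 r=20: |-20|<=|24| out[20]=576, r--
l=1 r=19: |-20|>|17| out[19]=400, l++
l=2 r=19: |-19|>|17| out[18]=361, l++
l=3 r=19: |-18|>|17| out[17]=324, l++
l=4 r=19: |-16|<=|17| out[16]=289, r--
l=4 r=18: |-16|>|11| out[15]=256, l++
l=5 r=18: |-15|>|11| out[14]=225, l++
l=6 r=18: |-14|>|11| out[13]=196, l++
l=7 r=18: |-13|>|11| out[12]=169, l++
l=8 r=18: |-9|<=|11| out[11]=121, r--
l=8 r=17: |-9|>|2| out[10]=81, l++
l=9 r=17: |-8|>|2| out[9]=64, l++
l=10 r=17: |-7|>|2| out[8]=49, l++
l=11 r=17: |-6|>|2| out[7]=36, l++
l=12 r=17: |-5|>|2| out[6]=25, l++
l=13 r=17: |-4|>|2| out[5]=16, l++
l=14 r=17: |-3|>|2| out[4]=9, l++
l=15 r=17: |-2|<=|2| out[3]=4, r--
l=15 r=16: |-2|>|-1| out[2]=4, l++
l=16 r=16: |-1|<=|-1| out[1]=1, r--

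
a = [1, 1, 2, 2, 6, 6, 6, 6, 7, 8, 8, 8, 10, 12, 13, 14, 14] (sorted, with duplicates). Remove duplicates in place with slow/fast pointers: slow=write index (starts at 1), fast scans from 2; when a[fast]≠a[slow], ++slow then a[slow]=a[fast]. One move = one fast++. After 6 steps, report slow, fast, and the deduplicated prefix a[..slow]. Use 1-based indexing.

(s=1,f=2) a[fast]=1=a[slow] dup → fast++
(s=1,f=3) a[fast]=2≠a[slow]=1 write a[2]=2 → slow++,fast++
(s=2,f=4) a[fast]=2=a[slow] dup → fast++
(s=2,f=5) a[fast]=6≠a[slow]=2 write a[3]=6 → slow++,fast++
(s=3,f=6) a[fast]=6=a[slow] dup → fast++
(s=3,f=7) a[fast]=6=a[slow] dup → fast++

slow=3, fast=8, prefix=[1, 2, 6]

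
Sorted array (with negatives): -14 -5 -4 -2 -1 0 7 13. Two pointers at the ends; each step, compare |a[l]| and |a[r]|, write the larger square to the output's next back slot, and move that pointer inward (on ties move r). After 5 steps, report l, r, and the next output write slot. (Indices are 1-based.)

l=1 r=8: |-14|>|13| out[8]=196, l++
l=2 r=8: |-5|<=|13| out[7]=169, r--
l=2 r=7: |-5|<=|7| out[6]=49, r--
l=2 r=6: |-5|>|0| out[5]=25, l++
l=3 r=6: |-4|>|0| out[4]=16, l++

l=4, r=6, next write slot=3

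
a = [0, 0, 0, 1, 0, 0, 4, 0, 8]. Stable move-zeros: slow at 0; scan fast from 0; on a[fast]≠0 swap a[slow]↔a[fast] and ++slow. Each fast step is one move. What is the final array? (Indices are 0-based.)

slow=0 fast=0: a[fast]=0, fast++
slow=0 fast=1: a[fast]=0, fast++
slow=0 fast=2: a[fast]=0, fast++
slow=0 fast=3: a[fast]=1≠0 swap→a[0]=1, slow++,fast++
slow=1 fast=4: a[fast]=0, fast++
slow=1 fast=5: a[fast]=0, fast++
slow=1 fast=6: a[fast]=4≠0 swap→a[1]=4, slow++,fast++
slow=2 fast=7: a[fast]=0, fast++
slow=2 fast=8: a[fast]=8≠0 swap→a[2]=8, slow++,fast++

[1, 4, 8, 0, 0, 0, 0, 0, 0]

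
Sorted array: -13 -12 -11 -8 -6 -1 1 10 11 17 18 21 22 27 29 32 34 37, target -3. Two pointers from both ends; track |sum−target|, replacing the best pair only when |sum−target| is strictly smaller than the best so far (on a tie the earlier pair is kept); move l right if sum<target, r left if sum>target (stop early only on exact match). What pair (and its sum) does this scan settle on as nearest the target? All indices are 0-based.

pair (-13, 10) with sum -3 (|Δ|=0)

l=0 r=17: -13+37=24 d=27 *, r--
l=0 r=16: -13+34=21 d=24 *, r--
l=0 r=15: -13+32=19 d=22 *, r--
l=0 r=14: -13+29=16 d=19 *, r--
l=0 r=13: -13+27=14 d=17 *, r--
l=0 r=12: -13+22=9 d=12 *, r--
l=0 r=11: -13+21=8 d=11 *, r--
l=0 r=10: -13+18=5 d=8 *, r--
l=0 r=9: -13+17=4 d=7 *, r--
l=0 r=8: -13+11=-2 d=1 *, r--
l=0 r=7: -13+10=-3 d=0 *, stop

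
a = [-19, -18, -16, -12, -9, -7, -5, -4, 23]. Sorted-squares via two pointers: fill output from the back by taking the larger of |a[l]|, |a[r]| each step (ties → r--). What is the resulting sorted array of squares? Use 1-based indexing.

[16, 25, 49, 81, 144, 256, 324, 361, 529]

[1,9] |-19|<=|23| out[9]=529 → r--
[1,8] |-19|>|-4| out[8]=361 → l++
[2,8] |-18|>|-4| out[7]=324 → l++
[3,8] |-16|>|-4| out[6]=256 → l++
[4,8] |-12|>|-4| out[5]=144 → l++
[5,8] |-9|>|-4| out[4]=81 → l++
[6,8] |-7|>|-4| out[3]=49 → l++
[7,8] |-5|>|-4| out[2]=25 → l++
[8,8] |-4|<=|-4| out[1]=16 → r--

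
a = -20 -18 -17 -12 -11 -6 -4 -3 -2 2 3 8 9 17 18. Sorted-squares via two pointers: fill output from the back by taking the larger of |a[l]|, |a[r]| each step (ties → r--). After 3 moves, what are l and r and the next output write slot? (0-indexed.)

l=2, r=13, next write slot=11

[0,14] |-20|>|18| out[14]=400 → l++
[1,14] |-18|<=|18| out[13]=324 → r--
[1,13] |-18|>|17| out[12]=324 → l++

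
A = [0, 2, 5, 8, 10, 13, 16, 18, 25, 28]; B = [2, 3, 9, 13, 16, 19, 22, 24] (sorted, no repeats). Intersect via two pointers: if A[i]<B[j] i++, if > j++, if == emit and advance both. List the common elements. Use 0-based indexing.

intersection = [2, 13, 16]

[i=0,j=0] 0<2 → i++
[i=1,j=0] 2==2 emit → i++,j++
[i=2,j=1] 5>3 → j++
[i=2,j=2] 5<9 → i++
[i=3,j=2] 8<9 → i++
[i=4,j=2] 10>9 → j++
[i=4,j=3] 10<13 → i++
[i=5,j=3] 13==13 emit → i++,j++
[i=6,j=4] 16==16 emit → i++,j++
[i=7,j=5] 18<19 → i++
[i=8,j=5] 25>19 → j++
[i=8,j=6] 25>22 → j++
[i=8,j=7] 25>24 → j++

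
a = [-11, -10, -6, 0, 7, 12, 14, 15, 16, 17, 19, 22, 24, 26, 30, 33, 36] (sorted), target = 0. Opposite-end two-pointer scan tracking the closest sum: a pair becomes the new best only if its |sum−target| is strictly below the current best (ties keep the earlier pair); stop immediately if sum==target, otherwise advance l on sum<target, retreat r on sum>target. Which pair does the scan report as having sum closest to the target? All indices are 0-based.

pair (-11, 12) with sum 1 (|Δ|=1)

l=0 r=16: -11+36=25 d=25 *, r--
l=0 r=15: -11+33=22 d=22 *, r--
l=0 r=14: -11+30=19 d=19 *, r--
l=0 r=13: -11+26=15 d=15 *, r--
l=0 r=12: -11+24=13 d=13 *, r--
l=0 r=11: -11+22=11 d=11 *, r--
l=0 r=10: -11+19=8 d=8 *, r--
l=0 r=9: -11+17=6 d=6 *, r--
l=0 r=8: -11+16=5 d=5 *, r--
l=0 r=7: -11+15=4 d=4 *, r--
l=0 r=6: -11+14=3 d=3 *, r--
l=0 r=5: -11+12=1 d=1 *, r--
l=0 r=4: -11+7=-4 d=4, l++
l=1 r=4: -10+7=-3 d=3, l++
l=2 r=4: -6+7=1 d=1, r--
l=2 r=3: -6+0=-6 d=6, l++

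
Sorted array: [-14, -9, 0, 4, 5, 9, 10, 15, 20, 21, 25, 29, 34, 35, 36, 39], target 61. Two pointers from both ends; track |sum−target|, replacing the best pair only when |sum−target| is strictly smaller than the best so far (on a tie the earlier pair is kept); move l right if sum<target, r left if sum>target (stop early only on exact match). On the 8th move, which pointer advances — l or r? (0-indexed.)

l

[0,15] -14+39=25 d=36 * → l++
[1,15] -9+39=30 d=31 * → l++
[2,15] 0+39=39 d=22 * → l++
[3,15] 4+39=43 d=18 * → l++
[4,15] 5+39=44 d=17 * → l++
[5,15] 9+39=48 d=13 * → l++
[6,15] 10+39=49 d=12 * → l++
[7,15] 15+39=54 d=7 * → l++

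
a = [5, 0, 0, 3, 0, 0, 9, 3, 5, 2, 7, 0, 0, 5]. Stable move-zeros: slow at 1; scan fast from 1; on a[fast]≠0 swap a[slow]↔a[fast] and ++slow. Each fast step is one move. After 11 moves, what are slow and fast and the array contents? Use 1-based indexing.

slow=1 fast=1: a[fast]=5≠0 swap→a[1]=5, slow++,fast++
slow=2 fast=2: a[fast]=0, fast++
slow=2 fast=3: a[fast]=0, fast++
slow=2 fast=4: a[fast]=3≠0 swap→a[2]=3, slow++,fast++
slow=3 fast=5: a[fast]=0, fast++
slow=3 fast=6: a[fast]=0, fast++
slow=3 fast=7: a[fast]=9≠0 swap→a[3]=9, slow++,fast++
slow=4 fast=8: a[fast]=3≠0 swap→a[4]=3, slow++,fast++
slow=5 fast=9: a[fast]=5≠0 swap→a[5]=5, slow++,fast++
slow=6 fast=10: a[fast]=2≠0 swap→a[6]=2, slow++,fast++
slow=7 fast=11: a[fast]=7≠0 swap→a[7]=7, slow++,fast++

slow=8, fast=12, a=[5, 3, 9, 3, 5, 2, 7, 0, 0, 0, 0, 0, 0, 5]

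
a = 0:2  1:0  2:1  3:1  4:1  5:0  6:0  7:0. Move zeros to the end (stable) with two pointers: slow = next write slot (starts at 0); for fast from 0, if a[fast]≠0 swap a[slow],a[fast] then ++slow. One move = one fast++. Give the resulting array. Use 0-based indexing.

(s=0,f=0) a[fast]=2≠0 swap→a[0]=2 → slow++,fast++
(s=1,f=1) a[fast]=0 → fast++
(s=1,f=2) a[fast]=1≠0 swap→a[1]=1 → slow++,fast++
(s=2,f=3) a[fast]=1≠0 swap→a[2]=1 → slow++,fast++
(s=3,f=4) a[fast]=1≠0 swap→a[3]=1 → slow++,fast++
(s=4,f=5) a[fast]=0 → fast++
(s=4,f=6) a[fast]=0 → fast++
(s=4,f=7) a[fast]=0 → fast++

[2, 1, 1, 1, 0, 0, 0, 0]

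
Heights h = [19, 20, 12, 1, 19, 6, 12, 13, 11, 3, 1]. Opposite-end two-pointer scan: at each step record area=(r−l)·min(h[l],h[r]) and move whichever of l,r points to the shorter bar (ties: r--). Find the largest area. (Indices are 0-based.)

l=0 r=10: min(19,1)*10=10 best=10 *, r--
l=0 r=9: min(19,3)*9=27 best=27 *, r--
l=0 r=8: min(19,11)*8=88 best=88 *, r--
l=0 r=7: min(19,13)*7=91 best=91 *, r--
l=0 r=6: min(19,12)*6=72 best=91, r--
l=0 r=5: min(19,6)*5=30 best=91, r--
l=0 r=4: min(19,19)*4=76 best=91, r--
l=0 r=3: min(19,1)*3=3 best=91, r--
l=0 r=2: min(19,12)*2=24 best=91, r--
l=0 r=1: min(19,20)*1=19 best=91, l++

max area = 91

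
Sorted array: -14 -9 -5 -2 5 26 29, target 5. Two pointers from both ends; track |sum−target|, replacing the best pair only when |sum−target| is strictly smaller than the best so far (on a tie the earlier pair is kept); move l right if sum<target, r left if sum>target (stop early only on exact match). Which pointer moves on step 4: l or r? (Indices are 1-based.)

[1,7] -14+29=15 d=10 * → r--
[1,6] -14+26=12 d=7 * → r--
[1,5] -14+5=-9 d=14 → l++
[2,5] -9+5=-4 d=9 → l++

l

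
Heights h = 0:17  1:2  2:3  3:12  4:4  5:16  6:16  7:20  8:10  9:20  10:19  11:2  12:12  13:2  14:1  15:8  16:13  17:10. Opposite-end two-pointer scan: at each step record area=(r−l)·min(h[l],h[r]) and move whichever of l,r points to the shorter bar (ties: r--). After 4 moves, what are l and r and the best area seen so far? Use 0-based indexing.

l=0 r=17: min(17,10)*17=170 best=170 *, r--
l=0 r=16: min(17,13)*16=208 best=208 *, r--
l=0 r=15: min(17,8)*15=120 best=208, r--
l=0 r=14: min(17,1)*14=14 best=208, r--

l=0, r=13, best area=208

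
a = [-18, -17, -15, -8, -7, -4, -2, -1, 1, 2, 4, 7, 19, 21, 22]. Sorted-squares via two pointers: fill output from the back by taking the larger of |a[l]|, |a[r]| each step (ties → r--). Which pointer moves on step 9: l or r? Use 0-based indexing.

[0,14] |-18|<=|22| out[14]=484 → r--
[0,13] |-18|<=|21| out[13]=441 → r--
[0,12] |-18|<=|19| out[12]=361 → r--
[0,11] |-18|>|7| out[11]=324 → l++
[1,11] |-17|>|7| out[10]=289 → l++
[2,11] |-15|>|7| out[9]=225 → l++
[3,11] |-8|>|7| out[8]=64 → l++
[4,11] |-7|<=|7| out[7]=49 → r--
[4,10] |-7|>|4| out[6]=49 → l++

l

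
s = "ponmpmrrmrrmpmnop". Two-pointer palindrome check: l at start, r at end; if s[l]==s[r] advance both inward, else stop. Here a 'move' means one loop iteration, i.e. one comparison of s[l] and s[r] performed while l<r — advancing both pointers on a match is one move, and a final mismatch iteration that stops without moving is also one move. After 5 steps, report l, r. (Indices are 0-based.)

[0,16] 'p'=='p' → l++,r--
[1,15] 'o'=='o' → l++,r--
[2,14] 'n'=='n' → l++,r--
[3,13] 'm'=='m' → l++,r--
[4,12] 'p'=='p' → l++,r--

l=5, r=11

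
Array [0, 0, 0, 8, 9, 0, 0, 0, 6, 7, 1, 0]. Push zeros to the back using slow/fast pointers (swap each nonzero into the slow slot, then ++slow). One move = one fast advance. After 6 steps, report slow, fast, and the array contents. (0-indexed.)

(s=0,f=0) a[fast]=0 → fast++
(s=0,f=1) a[fast]=0 → fast++
(s=0,f=2) a[fast]=0 → fast++
(s=0,f=3) a[fast]=8≠0 swap→a[0]=8 → slow++,fast++
(s=1,f=4) a[fast]=9≠0 swap→a[1]=9 → slow++,fast++
(s=2,f=5) a[fast]=0 → fast++

slow=2, fast=6, a=[8, 9, 0, 0, 0, 0, 0, 0, 6, 7, 1, 0]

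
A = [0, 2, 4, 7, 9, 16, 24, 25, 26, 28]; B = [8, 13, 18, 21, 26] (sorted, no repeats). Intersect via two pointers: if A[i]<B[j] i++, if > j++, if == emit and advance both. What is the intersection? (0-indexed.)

i=0 j=0: 0<8, i++
i=1 j=0: 2<8, i++
i=2 j=0: 4<8, i++
i=3 j=0: 7<8, i++
i=4 j=0: 9>8, j++
i=4 j=1: 9<13, i++
i=5 j=1: 16>13, j++
i=5 j=2: 16<18, i++
i=6 j=2: 24>18, j++
i=6 j=3: 24>21, j++
i=6 j=4: 24<26, i++
i=7 j=4: 25<26, i++
i=8 j=4: 26==26 emit, i++,j++

intersection = [26]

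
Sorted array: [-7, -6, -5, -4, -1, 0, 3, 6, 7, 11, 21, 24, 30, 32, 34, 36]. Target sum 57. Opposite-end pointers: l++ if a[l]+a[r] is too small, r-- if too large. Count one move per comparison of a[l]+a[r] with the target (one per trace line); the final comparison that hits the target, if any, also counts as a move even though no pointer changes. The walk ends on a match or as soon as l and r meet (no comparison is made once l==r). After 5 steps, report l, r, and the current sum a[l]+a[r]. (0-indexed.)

l=5, r=15, sum=36

l=0 r=15: -7+36=29 <57, l++
l=1 r=15: -6+36=30 <57, l++
l=2 r=15: -5+36=31 <57, l++
l=3 r=15: -4+36=32 <57, l++
l=4 r=15: -1+36=35 <57, l++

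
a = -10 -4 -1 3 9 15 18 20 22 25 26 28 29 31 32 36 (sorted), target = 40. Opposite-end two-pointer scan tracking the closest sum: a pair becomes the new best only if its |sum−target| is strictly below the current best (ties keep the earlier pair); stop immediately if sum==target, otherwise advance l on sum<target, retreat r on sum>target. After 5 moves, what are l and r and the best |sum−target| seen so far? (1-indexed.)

[1,16] -10+36=26 d=14 * → l++
[2,16] -4+36=32 d=8 * → l++
[3,16] -1+36=35 d=5 * → l++
[4,16] 3+36=39 d=1 * → l++
[5,16] 9+36=45 d=5 → r--

l=5, r=15, best |Δ|=1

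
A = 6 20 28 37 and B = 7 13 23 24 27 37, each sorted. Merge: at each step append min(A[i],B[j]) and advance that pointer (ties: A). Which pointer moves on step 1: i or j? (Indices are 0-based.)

i

i=0 j=0: A[i]=6<=B[j]=7 take 6, i++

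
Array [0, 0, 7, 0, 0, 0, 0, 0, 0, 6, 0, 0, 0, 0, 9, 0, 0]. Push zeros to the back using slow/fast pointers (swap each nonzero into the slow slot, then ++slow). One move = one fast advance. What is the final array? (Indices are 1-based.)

(s=1,f=1) a[fast]=0 → fast++
(s=1,f=2) a[fast]=0 → fast++
(s=1,f=3) a[fast]=7≠0 swap→a[1]=7 → slow++,fast++
(s=2,f=4) a[fast]=0 → fast++
(s=2,f=5) a[fast]=0 → fast++
(s=2,f=6) a[fast]=0 → fast++
(s=2,f=7) a[fast]=0 → fast++
(s=2,f=8) a[fast]=0 → fast++
(s=2,f=9) a[fast]=0 → fast++
(s=2,f=10) a[fast]=6≠0 swap→a[2]=6 → slow++,fast++
(s=3,f=11) a[fast]=0 → fast++
(s=3,f=12) a[fast]=0 → fast++
(s=3,f=13) a[fast]=0 → fast++
(s=3,f=14) a[fast]=0 → fast++
(s=3,f=15) a[fast]=9≠0 swap→a[3]=9 → slow++,fast++
(s=4,f=16) a[fast]=0 → fast++
(s=4,f=17) a[fast]=0 → fast++

[7, 6, 9, 0, 0, 0, 0, 0, 0, 0, 0, 0, 0, 0, 0, 0, 0]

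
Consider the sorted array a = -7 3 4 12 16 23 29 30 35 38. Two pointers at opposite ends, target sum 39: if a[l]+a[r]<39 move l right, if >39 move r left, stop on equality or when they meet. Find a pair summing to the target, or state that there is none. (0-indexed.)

(4, 35)

l=0 r=9: -7+38=31 <39, l++
l=1 r=9: 3+38=41 >39, r--
l=1 r=8: 3+35=38 <39, l++
l=2 r=8: 4+35=39, found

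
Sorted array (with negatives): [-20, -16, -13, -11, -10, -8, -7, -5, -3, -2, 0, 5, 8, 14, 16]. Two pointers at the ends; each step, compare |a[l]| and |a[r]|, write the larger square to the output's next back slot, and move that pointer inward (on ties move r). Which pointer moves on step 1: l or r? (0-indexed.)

l=0 r=14: |-20|>|16| out[14]=400, l++

l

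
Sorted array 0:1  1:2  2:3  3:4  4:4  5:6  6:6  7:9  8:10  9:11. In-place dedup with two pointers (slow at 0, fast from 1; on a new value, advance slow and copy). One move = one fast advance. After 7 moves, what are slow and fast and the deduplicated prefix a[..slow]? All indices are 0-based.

slow=0 fast=1: a[fast]=2≠a[slow]=1 write a[1]=2, slow++,fast++
slow=1 fast=2: a[fast]=3≠a[slow]=2 write a[2]=3, slow++,fast++
slow=2 fast=3: a[fast]=4≠a[slow]=3 write a[3]=4, slow++,fast++
slow=3 fast=4: a[fast]=4=a[slow] dup, fast++
slow=3 fast=5: a[fast]=6≠a[slow]=4 write a[4]=6, slow++,fast++
slow=4 fast=6: a[fast]=6=a[slow] dup, fast++
slow=4 fast=7: a[fast]=9≠a[slow]=6 write a[5]=9, slow++,fast++

slow=5, fast=8, prefix=[1, 2, 3, 4, 6, 9]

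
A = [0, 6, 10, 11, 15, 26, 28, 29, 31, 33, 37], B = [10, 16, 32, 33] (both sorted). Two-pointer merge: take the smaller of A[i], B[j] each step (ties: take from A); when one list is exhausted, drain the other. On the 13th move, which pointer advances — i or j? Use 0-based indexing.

[i=0,j=0] A[i]=0<=B[j]=10 take 0 → i++
[i=1,j=0] A[i]=6<=B[j]=10 take 6 → i++
[i=2,j=0] A[i]=10<=B[j]=10 take 10 → i++
[i=3,j=0] A[i]=11>B[j]=10 take 10 → j++
[i=3,j=1] A[i]=11<=B[j]=16 take 11 → i++
[i=4,j=1] A[i]=15<=B[j]=16 take 15 → i++
[i=5,j=1] A[i]=26>B[j]=16 take 16 → j++
[i=5,j=2] A[i]=26<=B[j]=32 take 26 → i++
[i=6,j=2] A[i]=28<=B[j]=32 take 28 → i++
[i=7,j=2] A[i]=29<=B[j]=32 take 29 → i++
[i=8,j=2] A[i]=31<=B[j]=32 take 31 → i++
[i=9,j=2] A[i]=33>B[j]=32 take 32 → j++
[i=9,j=3] A[i]=33<=B[j]=33 take 33 → i++

i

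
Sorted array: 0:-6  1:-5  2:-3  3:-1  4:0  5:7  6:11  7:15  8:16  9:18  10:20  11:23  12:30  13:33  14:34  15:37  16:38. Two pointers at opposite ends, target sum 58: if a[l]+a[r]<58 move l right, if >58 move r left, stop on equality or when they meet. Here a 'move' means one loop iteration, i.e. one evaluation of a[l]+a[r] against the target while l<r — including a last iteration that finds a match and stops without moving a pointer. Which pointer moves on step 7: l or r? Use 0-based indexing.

l=0 r=16: -6+38=32 <58, l++
l=1 r=16: -5+38=33 <58, l++
l=2 r=16: -3+38=35 <58, l++
l=3 r=16: -1+38=37 <58, l++
l=4 r=16: 0+38=38 <58, l++
l=5 r=16: 7+38=45 <58, l++
l=6 r=16: 11+38=49 <58, l++

l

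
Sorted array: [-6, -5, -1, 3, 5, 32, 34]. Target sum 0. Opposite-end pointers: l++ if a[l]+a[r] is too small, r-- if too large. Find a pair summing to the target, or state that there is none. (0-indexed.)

(-5, 5)

[0,6] -6+34=28 >0 → r--
[0,5] -6+32=26 >0 → r--
[0,4] -6+5=-1 <0 → l++
[1,4] -5+5=0 → found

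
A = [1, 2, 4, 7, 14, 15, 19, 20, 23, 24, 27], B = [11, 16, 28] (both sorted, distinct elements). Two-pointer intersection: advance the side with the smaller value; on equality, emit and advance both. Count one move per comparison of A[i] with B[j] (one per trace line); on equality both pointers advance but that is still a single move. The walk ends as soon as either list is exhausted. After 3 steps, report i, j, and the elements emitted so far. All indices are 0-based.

i=3, j=0, emitted=[]

i=0 j=0: 1<11, i++
i=1 j=0: 2<11, i++
i=2 j=0: 4<11, i++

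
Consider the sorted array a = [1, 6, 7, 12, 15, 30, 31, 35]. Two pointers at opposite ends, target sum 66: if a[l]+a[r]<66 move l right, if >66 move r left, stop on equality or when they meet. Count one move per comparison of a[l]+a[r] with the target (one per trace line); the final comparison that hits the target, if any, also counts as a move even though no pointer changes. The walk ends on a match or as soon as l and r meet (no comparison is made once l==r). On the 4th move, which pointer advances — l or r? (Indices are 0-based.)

l

[0,7] 1+35=36 <66 → l++
[1,7] 6+35=41 <66 → l++
[2,7] 7+35=42 <66 → l++
[3,7] 12+35=47 <66 → l++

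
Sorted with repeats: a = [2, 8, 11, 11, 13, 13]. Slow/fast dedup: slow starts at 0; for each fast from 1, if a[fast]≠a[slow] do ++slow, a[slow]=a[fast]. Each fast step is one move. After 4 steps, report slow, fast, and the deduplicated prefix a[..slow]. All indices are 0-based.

slow=3, fast=5, prefix=[2, 8, 11, 13]

(s=0,f=1) a[fast]=8≠a[slow]=2 write a[1]=8 → slow++,fast++
(s=1,f=2) a[fast]=11≠a[slow]=8 write a[2]=11 → slow++,fast++
(s=2,f=3) a[fast]=11=a[slow] dup → fast++
(s=2,f=4) a[fast]=13≠a[slow]=11 write a[3]=13 → slow++,fast++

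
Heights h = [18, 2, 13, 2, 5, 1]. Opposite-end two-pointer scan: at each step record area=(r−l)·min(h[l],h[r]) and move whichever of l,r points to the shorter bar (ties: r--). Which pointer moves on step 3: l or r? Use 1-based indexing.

l=1 r=6: min(18,1)*5=5 best=5 *, r--
l=1 r=5: min(18,5)*4=20 best=20 *, r--
l=1 r=4: min(18,2)*3=6 best=20, r--

r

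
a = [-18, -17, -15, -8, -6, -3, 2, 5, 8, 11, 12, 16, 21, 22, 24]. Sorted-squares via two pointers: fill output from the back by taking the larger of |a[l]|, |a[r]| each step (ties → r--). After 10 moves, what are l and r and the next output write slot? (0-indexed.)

l=0 r=14: |-18|<=|24| out[14]=576, r--
l=0 r=13: |-18|<=|22| out[13]=484, r--
l=0 r=12: |-18|<=|21| out[12]=441, r--
l=0 r=11: |-18|>|16| out[11]=324, l++
l=1 r=11: |-17|>|16| out[10]=289, l++
l=2 r=11: |-15|<=|16| out[9]=256, r--
l=2 r=10: |-15|>|12| out[8]=225, l++
l=3 r=10: |-8|<=|12| out[7]=144, r--
l=3 r=9: |-8|<=|11| out[6]=121, r--
l=3 r=8: |-8|<=|8| out[5]=64, r--

l=3, r=7, next write slot=4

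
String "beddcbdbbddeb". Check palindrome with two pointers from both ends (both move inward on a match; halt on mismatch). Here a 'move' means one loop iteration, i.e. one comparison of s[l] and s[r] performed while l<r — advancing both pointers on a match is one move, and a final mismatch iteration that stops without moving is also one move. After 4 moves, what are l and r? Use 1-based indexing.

[1,13] 'b'=='b' → l++,r--
[2,12] 'e'=='e' → l++,r--
[3,11] 'd'=='d' → l++,r--
[4,10] 'd'=='d' → l++,r--

l=5, r=9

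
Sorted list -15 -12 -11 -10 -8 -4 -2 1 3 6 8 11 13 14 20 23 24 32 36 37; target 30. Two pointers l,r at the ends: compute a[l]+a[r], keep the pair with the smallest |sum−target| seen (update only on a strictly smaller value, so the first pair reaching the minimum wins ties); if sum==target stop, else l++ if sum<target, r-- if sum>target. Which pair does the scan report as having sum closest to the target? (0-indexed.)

pair (-2, 32) with sum 30 (|Δ|=0)

l=0 r=19: -15+37=22 d=8 *, l++
l=1 r=19: -12+37=25 d=5 *, l++
l=2 r=19: -11+37=26 d=4 *, l++
l=3 r=19: -10+37=27 d=3 *, l++
l=4 r=19: -8+37=29 d=1 *, l++
l=5 r=19: -4+37=33 d=3, r--
l=5 r=18: -4+36=32 d=2, r--
l=5 r=17: -4+32=28 d=2, l++
l=6 r=17: -2+32=30 d=0 *, stop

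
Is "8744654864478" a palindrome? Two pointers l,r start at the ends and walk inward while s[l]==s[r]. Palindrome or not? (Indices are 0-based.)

not a palindrome (mismatch at 5,7)

l=0 r=12: '8'=='8', l++,r--
l=1 r=11: '7'=='7', l++,r--
l=2 r=10: '4'=='4', l++,r--
l=3 r=9: '4'=='4', l++,r--
l=4 r=8: '6'=='6', l++,r--
l=5 r=7: '5'!='8', stop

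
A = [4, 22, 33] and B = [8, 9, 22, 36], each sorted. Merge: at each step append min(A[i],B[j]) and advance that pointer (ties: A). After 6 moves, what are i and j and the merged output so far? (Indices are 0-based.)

i=3, j=3, merged so far=[4, 8, 9, 22, 22, 33]

[i=0,j=0] A[i]=4<=B[j]=8 take 4 → i++
[i=1,j=0] A[i]=22>B[j]=8 take 8 → j++
[i=1,j=1] A[i]=22>B[j]=9 take 9 → j++
[i=1,j=2] A[i]=22<=B[j]=22 take 22 → i++
[i=2,j=2] A[i]=33>B[j]=22 take 22 → j++
[i=2,j=3] A[i]=33<=B[j]=36 take 33 → i++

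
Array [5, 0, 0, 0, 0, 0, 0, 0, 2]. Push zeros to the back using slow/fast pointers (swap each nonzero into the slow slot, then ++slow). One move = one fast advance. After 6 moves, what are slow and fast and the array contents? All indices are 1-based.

slow=2, fast=7, a=[5, 0, 0, 0, 0, 0, 0, 0, 2]

(s=1,f=1) a[fast]=5≠0 swap→a[1]=5 → slow++,fast++
(s=2,f=2) a[fast]=0 → fast++
(s=2,f=3) a[fast]=0 → fast++
(s=2,f=4) a[fast]=0 → fast++
(s=2,f=5) a[fast]=0 → fast++
(s=2,f=6) a[fast]=0 → fast++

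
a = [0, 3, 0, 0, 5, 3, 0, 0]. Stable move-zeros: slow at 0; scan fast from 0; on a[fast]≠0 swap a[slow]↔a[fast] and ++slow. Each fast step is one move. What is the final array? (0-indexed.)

slow=0 fast=0: a[fast]=0, fast++
slow=0 fast=1: a[fast]=3≠0 swap→a[0]=3, slow++,fast++
slow=1 fast=2: a[fast]=0, fast++
slow=1 fast=3: a[fast]=0, fast++
slow=1 fast=4: a[fast]=5≠0 swap→a[1]=5, slow++,fast++
slow=2 fast=5: a[fast]=3≠0 swap→a[2]=3, slow++,fast++
slow=3 fast=6: a[fast]=0, fast++
slow=3 fast=7: a[fast]=0, fast++

[3, 5, 3, 0, 0, 0, 0, 0]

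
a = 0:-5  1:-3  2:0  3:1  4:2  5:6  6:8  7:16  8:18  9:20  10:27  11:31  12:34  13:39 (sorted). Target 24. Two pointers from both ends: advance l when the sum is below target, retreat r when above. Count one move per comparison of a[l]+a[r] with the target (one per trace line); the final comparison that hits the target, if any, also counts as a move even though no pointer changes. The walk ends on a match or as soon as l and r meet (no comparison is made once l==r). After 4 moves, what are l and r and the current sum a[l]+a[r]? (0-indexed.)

l=1, r=10, sum=24

[0,13] -5+39=34 >24 → r--
[0,12] -5+34=29 >24 → r--
[0,11] -5+31=26 >24 → r--
[0,10] -5+27=22 <24 → l++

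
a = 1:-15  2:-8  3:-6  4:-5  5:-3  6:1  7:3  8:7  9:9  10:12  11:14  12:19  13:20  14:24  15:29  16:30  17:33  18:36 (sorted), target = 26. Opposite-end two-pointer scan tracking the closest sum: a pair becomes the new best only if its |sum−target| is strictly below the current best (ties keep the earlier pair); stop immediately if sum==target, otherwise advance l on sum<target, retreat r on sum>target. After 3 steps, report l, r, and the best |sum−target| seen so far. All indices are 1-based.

[1,18] -15+36=21 d=5 * → l++
[2,18] -8+36=28 d=2 * → r--
[2,17] -8+33=25 d=1 * → l++

l=3, r=17, best |Δ|=1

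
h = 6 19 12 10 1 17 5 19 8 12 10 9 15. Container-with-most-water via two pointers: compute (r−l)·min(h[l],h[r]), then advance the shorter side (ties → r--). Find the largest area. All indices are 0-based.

l=0 r=12: min(6,15)*12=72 best=72 *, l++
l=1 r=12: min(19,15)*11=165 best=165 *, r--
l=1 r=11: min(19,9)*10=90 best=165, r--
l=1 r=10: min(19,10)*9=90 best=165, r--
l=1 r=9: min(19,12)*8=96 best=165, r--
l=1 r=8: min(19,8)*7=56 best=165, r--
l=1 r=7: min(19,19)*6=114 best=165, r--
l=1 r=6: min(19,5)*5=25 best=165, r--
l=1 r=5: min(19,17)*4=68 best=165, r--
l=1 r=4: min(19,1)*3=3 best=165, r--
l=1 r=3: min(19,10)*2=20 best=165, r--
l=1 r=2: min(19,12)*1=12 best=165, r--

max area = 165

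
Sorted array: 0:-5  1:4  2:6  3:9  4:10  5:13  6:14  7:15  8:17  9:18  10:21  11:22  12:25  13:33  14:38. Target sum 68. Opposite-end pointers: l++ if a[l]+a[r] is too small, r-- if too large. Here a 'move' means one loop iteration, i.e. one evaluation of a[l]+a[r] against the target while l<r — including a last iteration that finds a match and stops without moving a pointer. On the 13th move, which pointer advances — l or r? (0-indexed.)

[0,14] -5+38=33 <68 → l++
[1,14] 4+38=42 <68 → l++
[2,14] 6+38=44 <68 → l++
[3,14] 9+38=47 <68 → l++
[4,14] 10+38=48 <68 → l++
[5,14] 13+38=51 <68 → l++
[6,14] 14+38=52 <68 → l++
[7,14] 15+38=53 <68 → l++
[8,14] 17+38=55 <68 → l++
[9,14] 18+38=56 <68 → l++
[10,14] 21+38=59 <68 → l++
[11,14] 22+38=60 <68 → l++
[12,14] 25+38=63 <68 → l++

l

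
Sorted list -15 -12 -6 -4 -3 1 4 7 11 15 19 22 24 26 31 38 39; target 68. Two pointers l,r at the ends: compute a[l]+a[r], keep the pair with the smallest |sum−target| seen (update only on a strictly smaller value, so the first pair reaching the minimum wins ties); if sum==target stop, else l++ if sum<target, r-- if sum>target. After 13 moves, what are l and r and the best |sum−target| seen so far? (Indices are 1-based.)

l=14, r=17, best |Δ|=5

l=1 r=17: -15+39=24 d=44 *, l++
l=2 r=17: -12+39=27 d=41 *, l++
l=3 r=17: -6+39=33 d=35 *, l++
l=4 r=17: -4+39=35 d=33 *, l++
l=5 r=17: -3+39=36 d=32 *, l++
l=6 r=17: 1+39=40 d=28 *, l++
l=7 r=17: 4+39=43 d=25 *, l++
l=8 r=17: 7+39=46 d=22 *, l++
l=9 r=17: 11+39=50 d=18 *, l++
l=10 r=17: 15+39=54 d=14 *, l++
l=11 r=17: 19+39=58 d=10 *, l++
l=12 r=17: 22+39=61 d=7 *, l++
l=13 r=17: 24+39=63 d=5 *, l++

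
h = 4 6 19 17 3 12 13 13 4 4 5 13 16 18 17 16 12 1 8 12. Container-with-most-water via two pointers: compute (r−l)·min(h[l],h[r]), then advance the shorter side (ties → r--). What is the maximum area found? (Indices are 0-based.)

max area = 208

[0,19] min(4,12)*19=76 best=76 * → l++
[1,19] min(6,12)*18=108 best=108 * → l++
[2,19] min(19,12)*17=204 best=204 * → r--
[2,18] min(19,8)*16=128 best=204 → r--
[2,17] min(19,1)*15=15 best=204 → r--
[2,16] min(19,12)*14=168 best=204 → r--
[2,15] min(19,16)*13=208 best=208 * → r--
[2,14] min(19,17)*12=204 best=208 → r--
[2,13] min(19,18)*11=198 best=208 → r--
[2,12] min(19,16)*10=160 best=208 → r--
[2,11] min(19,13)*9=117 best=208 → r--
[2,10] min(19,5)*8=40 best=208 → r--
[2,9] min(19,4)*7=28 best=208 → r--
[2,8] min(19,4)*6=24 best=208 → r--
[2,7] min(19,13)*5=65 best=208 → r--
[2,6] min(19,13)*4=52 best=208 → r--
[2,5] min(19,12)*3=36 best=208 → r--
[2,4] min(19,3)*2=6 best=208 → r--
[2,3] min(19,17)*1=17 best=208 → r--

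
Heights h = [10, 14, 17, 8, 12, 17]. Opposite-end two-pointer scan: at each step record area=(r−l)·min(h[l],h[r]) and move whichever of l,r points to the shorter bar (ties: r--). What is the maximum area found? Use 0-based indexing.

[0,5] min(10,17)*5=50 best=50 * → l++
[1,5] min(14,17)*4=56 best=56 * → l++
[2,5] min(17,17)*3=51 best=56 → r--
[2,4] min(17,12)*2=24 best=56 → r--
[2,3] min(17,8)*1=8 best=56 → r--

max area = 56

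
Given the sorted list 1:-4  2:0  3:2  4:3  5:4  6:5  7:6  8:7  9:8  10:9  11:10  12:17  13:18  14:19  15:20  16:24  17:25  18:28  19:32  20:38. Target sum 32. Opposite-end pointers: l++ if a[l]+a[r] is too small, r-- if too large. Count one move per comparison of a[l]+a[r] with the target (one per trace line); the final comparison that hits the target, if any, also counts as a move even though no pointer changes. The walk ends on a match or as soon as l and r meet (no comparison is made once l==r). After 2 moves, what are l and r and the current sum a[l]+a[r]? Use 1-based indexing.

l=2, r=19, sum=32

[1,20] -4+38=34 >32 → r--
[1,19] -4+32=28 <32 → l++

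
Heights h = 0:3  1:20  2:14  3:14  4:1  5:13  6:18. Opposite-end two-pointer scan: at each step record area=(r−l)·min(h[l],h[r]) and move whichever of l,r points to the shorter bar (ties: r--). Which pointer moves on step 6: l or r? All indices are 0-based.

r

[0,6] min(3,18)*6=18 best=18 * → l++
[1,6] min(20,18)*5=90 best=90 * → r--
[1,5] min(20,13)*4=52 best=90 → r--
[1,4] min(20,1)*3=3 best=90 → r--
[1,3] min(20,14)*2=28 best=90 → r--
[1,2] min(20,14)*1=14 best=90 → r--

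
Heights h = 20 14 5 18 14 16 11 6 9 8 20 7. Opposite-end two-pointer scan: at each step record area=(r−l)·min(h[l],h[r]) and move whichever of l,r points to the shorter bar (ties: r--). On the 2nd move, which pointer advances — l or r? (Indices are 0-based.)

[0,11] min(20,7)*11=77 best=77 * → r--
[0,10] min(20,20)*10=200 best=200 * → r--

r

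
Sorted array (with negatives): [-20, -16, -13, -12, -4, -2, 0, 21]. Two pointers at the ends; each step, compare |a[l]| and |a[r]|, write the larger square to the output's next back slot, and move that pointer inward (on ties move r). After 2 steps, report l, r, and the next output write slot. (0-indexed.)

l=1, r=6, next write slot=5

l=0 r=7: |-20|<=|21| out[7]=441, r--
l=0 r=6: |-20|>|0| out[6]=400, l++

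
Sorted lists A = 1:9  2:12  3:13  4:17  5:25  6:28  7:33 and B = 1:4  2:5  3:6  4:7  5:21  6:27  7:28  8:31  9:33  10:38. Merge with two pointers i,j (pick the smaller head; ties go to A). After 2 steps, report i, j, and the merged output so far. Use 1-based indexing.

[i=1,j=1] A[i]=9>B[j]=4 take 4 → j++
[i=1,j=2] A[i]=9>B[j]=5 take 5 → j++

i=1, j=3, merged so far=[4, 5]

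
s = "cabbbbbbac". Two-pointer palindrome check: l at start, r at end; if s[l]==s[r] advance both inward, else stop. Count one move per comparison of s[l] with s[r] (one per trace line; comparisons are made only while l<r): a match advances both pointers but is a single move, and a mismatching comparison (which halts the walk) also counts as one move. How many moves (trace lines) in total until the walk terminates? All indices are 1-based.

5 moves

l=1 r=10: 'c'=='c', l++,r--
l=2 r=9: 'a'=='a', l++,r--
l=3 r=8: 'b'=='b', l++,r--
l=4 r=7: 'b'=='b', l++,r--
l=5 r=6: 'b'=='b', l++,r--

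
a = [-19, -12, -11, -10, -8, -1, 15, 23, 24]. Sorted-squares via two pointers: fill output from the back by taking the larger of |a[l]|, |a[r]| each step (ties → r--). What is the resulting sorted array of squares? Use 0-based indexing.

[1, 64, 100, 121, 144, 225, 361, 529, 576]

l=0 r=8: |-19|<=|24| out[8]=576, r--
l=0 r=7: |-19|<=|23| out[7]=529, r--
l=0 r=6: |-19|>|15| out[6]=361, l++
l=1 r=6: |-12|<=|15| out[5]=225, r--
l=1 r=5: |-12|>|-1| out[4]=144, l++
l=2 r=5: |-11|>|-1| out[3]=121, l++
l=3 r=5: |-10|>|-1| out[2]=100, l++
l=4 r=5: |-8|>|-1| out[1]=64, l++
l=5 r=5: |-1|<=|-1| out[0]=1, r--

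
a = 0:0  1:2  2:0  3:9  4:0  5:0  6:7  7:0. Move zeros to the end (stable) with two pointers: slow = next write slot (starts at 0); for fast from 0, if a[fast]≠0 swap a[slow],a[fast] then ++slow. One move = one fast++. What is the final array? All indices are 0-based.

slow=0 fast=0: a[fast]=0, fast++
slow=0 fast=1: a[fast]=2≠0 swap→a[0]=2, slow++,fast++
slow=1 fast=2: a[fast]=0, fast++
slow=1 fast=3: a[fast]=9≠0 swap→a[1]=9, slow++,fast++
slow=2 fast=4: a[fast]=0, fast++
slow=2 fast=5: a[fast]=0, fast++
slow=2 fast=6: a[fast]=7≠0 swap→a[2]=7, slow++,fast++
slow=3 fast=7: a[fast]=0, fast++

[2, 9, 7, 0, 0, 0, 0, 0]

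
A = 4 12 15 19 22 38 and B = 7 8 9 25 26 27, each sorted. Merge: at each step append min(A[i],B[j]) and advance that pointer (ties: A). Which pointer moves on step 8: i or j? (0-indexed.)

i

[i=0,j=0] A[i]=4<=B[j]=7 take 4 → i++
[i=1,j=0] A[i]=12>B[j]=7 take 7 → j++
[i=1,j=1] A[i]=12>B[j]=8 take 8 → j++
[i=1,j=2] A[i]=12>B[j]=9 take 9 → j++
[i=1,j=3] A[i]=12<=B[j]=25 take 12 → i++
[i=2,j=3] A[i]=15<=B[j]=25 take 15 → i++
[i=3,j=3] A[i]=19<=B[j]=25 take 19 → i++
[i=4,j=3] A[i]=22<=B[j]=25 take 22 → i++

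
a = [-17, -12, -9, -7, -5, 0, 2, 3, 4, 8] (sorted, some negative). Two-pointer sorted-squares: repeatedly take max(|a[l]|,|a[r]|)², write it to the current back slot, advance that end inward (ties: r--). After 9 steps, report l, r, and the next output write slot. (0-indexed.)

l=5, r=5, next write slot=0

[0,9] |-17|>|8| out[9]=289 → l++
[1,9] |-12|>|8| out[8]=144 → l++
[2,9] |-9|>|8| out[7]=81 → l++
[3,9] |-7|<=|8| out[6]=64 → r--
[3,8] |-7|>|4| out[5]=49 → l++
[4,8] |-5|>|4| out[4]=25 → l++
[5,8] |0|<=|4| out[3]=16 → r--
[5,7] |0|<=|3| out[2]=9 → r--
[5,6] |0|<=|2| out[1]=4 → r--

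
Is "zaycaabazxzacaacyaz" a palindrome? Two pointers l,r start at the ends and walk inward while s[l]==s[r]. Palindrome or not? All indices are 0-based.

not a palindrome (mismatch at 6,12)

l=0 r=18: 'z'=='z', l++,r--
l=1 r=17: 'a'=='a', l++,r--
l=2 r=16: 'y'=='y', l++,r--
l=3 r=15: 'c'=='c', l++,r--
l=4 r=14: 'a'=='a', l++,r--
l=5 r=13: 'a'=='a', l++,r--
l=6 r=12: 'b'!='c', stop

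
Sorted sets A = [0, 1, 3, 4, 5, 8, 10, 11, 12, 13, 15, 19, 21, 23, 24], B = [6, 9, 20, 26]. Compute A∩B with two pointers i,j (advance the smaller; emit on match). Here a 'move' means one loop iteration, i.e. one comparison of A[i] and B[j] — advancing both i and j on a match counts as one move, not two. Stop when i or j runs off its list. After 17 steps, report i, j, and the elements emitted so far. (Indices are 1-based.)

i=15, j=4, emitted=[]

[i=1,j=1] 0<6 → i++
[i=2,j=1] 1<6 → i++
[i=3,j=1] 3<6 → i++
[i=4,j=1] 4<6 → i++
[i=5,j=1] 5<6 → i++
[i=6,j=1] 8>6 → j++
[i=6,j=2] 8<9 → i++
[i=7,j=2] 10>9 → j++
[i=7,j=3] 10<20 → i++
[i=8,j=3] 11<20 → i++
[i=9,j=3] 12<20 → i++
[i=10,j=3] 13<20 → i++
[i=11,j=3] 15<20 → i++
[i=12,j=3] 19<20 → i++
[i=13,j=3] 21>20 → j++
[i=13,j=4] 21<26 → i++
[i=14,j=4] 23<26 → i++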